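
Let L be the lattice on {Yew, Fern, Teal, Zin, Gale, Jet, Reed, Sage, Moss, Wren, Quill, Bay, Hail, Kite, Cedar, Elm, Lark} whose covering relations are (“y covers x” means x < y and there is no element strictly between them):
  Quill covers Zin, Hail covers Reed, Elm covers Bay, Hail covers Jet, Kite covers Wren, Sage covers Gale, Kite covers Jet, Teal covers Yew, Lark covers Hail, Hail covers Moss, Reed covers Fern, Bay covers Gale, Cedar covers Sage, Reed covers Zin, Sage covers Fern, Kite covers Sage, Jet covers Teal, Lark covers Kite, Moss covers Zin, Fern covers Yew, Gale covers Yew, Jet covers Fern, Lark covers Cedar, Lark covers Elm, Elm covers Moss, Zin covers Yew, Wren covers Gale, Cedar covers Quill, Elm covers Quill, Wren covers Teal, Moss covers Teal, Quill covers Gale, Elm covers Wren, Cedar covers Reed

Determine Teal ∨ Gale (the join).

Common upper bounds of {Teal, Gale}: Elm, Kite, Lark, Wren.
The least among these is Wren.

Wren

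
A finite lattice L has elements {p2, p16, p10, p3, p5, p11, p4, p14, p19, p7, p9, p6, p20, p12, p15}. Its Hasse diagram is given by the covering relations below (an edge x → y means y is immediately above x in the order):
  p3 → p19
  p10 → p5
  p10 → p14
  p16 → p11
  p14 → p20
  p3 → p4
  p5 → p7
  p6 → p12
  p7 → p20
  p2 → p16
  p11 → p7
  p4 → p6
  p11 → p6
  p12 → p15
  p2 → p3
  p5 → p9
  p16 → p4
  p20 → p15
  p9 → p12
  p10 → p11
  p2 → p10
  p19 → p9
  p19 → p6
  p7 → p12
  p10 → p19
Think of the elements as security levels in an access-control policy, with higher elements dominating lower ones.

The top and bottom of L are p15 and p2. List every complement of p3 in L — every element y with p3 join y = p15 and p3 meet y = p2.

Need y with p3 ∨ y = p15 and p3 ∧ y = p2.
Checking each element gives: p14, p20.

p14, p20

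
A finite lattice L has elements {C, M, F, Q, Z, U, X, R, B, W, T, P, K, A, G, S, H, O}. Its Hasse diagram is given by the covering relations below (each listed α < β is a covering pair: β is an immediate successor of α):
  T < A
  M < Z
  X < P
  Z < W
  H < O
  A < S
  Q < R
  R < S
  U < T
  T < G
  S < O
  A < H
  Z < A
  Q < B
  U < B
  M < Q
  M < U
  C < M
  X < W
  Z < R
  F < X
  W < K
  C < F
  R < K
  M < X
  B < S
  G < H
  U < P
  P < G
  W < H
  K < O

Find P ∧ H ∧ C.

C

Common lower bounds of {P, H, C}: C.
The greatest among these is C.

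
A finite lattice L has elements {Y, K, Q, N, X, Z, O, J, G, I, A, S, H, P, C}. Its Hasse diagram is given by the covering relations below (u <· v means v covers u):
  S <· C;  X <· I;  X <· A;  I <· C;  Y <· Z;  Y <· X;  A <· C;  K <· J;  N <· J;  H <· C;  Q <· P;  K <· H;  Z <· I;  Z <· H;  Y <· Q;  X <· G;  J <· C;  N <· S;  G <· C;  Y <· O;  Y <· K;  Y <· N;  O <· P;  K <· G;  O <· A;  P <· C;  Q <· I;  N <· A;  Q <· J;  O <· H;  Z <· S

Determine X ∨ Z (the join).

I

Common upper bounds of {X, Z}: C, I.
The least among these is I.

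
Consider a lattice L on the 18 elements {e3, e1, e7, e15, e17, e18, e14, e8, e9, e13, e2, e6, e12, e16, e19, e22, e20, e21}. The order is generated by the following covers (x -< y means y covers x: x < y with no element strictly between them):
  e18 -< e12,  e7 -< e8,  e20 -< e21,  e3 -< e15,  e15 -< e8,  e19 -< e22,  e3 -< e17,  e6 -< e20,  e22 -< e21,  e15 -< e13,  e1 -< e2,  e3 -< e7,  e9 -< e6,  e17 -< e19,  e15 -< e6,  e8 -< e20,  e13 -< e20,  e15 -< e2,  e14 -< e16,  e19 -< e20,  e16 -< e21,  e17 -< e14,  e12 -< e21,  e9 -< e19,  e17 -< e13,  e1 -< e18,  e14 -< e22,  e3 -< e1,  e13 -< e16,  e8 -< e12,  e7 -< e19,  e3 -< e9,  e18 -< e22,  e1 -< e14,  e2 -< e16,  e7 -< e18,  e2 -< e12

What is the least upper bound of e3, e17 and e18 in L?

e22

Common upper bounds of {e3, e17, e18}: e21, e22.
The least among these is e22.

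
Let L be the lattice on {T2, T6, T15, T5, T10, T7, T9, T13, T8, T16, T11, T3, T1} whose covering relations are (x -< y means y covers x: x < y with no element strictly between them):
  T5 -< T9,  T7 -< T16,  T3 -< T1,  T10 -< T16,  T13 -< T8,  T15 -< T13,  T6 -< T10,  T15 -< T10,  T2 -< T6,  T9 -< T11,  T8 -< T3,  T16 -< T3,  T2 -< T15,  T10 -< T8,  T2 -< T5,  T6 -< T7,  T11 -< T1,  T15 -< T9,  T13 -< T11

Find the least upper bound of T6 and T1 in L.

T1

Common upper bounds of {T6, T1}: T1.
The least among these is T1.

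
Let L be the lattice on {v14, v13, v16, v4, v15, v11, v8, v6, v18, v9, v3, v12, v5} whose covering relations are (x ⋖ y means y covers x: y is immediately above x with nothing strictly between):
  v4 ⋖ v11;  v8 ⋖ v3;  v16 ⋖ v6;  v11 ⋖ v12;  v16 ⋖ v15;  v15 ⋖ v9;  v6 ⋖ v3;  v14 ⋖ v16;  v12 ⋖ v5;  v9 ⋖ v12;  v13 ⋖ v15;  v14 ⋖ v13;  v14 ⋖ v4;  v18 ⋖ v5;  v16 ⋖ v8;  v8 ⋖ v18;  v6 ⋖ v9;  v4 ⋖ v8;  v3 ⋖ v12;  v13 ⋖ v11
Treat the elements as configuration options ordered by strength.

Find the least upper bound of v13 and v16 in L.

v15

Common upper bounds of {v13, v16}: v12, v15, v5, v9.
The least among these is v15.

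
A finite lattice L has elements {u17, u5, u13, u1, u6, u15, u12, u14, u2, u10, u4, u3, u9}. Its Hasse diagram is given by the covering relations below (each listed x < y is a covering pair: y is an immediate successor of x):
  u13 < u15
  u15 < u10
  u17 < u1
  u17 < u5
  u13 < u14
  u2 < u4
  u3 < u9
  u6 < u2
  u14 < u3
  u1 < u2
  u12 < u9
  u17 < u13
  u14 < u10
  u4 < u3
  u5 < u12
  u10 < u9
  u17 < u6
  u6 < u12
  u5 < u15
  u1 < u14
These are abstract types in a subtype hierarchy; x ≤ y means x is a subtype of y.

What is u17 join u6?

u6

Common upper bounds of {u17, u6}: u12, u2, u3, u4, u6, u9.
The least among these is u6.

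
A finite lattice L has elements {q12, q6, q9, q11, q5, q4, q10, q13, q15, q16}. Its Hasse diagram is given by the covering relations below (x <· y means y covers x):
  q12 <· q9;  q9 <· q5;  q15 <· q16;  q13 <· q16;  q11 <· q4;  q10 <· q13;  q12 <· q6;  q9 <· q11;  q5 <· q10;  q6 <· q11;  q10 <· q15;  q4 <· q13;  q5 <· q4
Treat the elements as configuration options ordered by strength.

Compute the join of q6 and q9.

Common upper bounds of {q6, q9}: q11, q13, q16, q4.
The least among these is q11.

q11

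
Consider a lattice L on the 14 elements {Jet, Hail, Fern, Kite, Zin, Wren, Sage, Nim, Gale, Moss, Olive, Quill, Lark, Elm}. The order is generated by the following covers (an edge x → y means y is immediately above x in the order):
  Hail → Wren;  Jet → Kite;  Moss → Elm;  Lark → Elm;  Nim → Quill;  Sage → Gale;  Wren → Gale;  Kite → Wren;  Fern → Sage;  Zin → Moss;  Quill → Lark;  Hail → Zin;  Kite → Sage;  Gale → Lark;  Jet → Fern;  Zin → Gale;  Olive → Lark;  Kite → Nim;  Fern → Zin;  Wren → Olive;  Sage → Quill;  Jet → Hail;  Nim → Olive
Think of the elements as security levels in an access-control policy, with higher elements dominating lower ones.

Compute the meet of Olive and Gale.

Common lower bounds of {Olive, Gale}: Hail, Jet, Kite, Wren.
The greatest among these is Wren.

Wren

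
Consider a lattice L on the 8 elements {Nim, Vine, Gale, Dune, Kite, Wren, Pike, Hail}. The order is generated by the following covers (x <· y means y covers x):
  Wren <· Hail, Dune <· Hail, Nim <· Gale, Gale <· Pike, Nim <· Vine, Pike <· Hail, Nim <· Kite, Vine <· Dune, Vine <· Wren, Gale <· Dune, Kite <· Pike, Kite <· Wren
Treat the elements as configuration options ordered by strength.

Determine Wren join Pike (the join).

Hail

Common upper bounds of {Wren, Pike}: Hail.
The least among these is Hail.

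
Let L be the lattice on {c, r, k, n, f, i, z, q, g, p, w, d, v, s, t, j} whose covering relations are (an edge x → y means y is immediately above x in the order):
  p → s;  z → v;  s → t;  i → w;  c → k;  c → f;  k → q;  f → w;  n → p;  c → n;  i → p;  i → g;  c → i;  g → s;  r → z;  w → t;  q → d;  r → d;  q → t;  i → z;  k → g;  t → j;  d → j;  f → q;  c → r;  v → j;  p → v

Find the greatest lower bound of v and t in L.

Common lower bounds of {v, t}: c, i, n, p.
The greatest among these is p.

p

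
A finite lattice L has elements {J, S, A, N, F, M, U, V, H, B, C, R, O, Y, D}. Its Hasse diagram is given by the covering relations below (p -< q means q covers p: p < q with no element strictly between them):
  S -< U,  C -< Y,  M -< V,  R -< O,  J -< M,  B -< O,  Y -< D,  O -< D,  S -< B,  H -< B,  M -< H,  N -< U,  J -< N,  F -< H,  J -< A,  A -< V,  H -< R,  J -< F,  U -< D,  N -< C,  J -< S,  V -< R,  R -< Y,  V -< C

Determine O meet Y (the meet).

Common lower bounds of {O, Y}: A, F, H, J, M, R, V.
The greatest among these is R.

R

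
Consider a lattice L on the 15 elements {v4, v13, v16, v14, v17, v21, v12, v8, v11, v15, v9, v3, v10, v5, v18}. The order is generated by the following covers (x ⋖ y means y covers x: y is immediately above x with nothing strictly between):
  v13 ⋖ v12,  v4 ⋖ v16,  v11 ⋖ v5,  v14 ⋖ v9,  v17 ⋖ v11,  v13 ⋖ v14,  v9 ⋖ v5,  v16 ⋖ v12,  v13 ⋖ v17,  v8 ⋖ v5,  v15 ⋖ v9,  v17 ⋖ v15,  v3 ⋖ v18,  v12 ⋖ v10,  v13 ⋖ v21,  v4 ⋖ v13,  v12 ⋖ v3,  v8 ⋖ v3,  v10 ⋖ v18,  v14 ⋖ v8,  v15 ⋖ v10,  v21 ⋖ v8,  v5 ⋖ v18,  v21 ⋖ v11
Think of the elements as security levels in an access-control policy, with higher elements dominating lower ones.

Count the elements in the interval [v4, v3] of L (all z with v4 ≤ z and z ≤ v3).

The interval [v4, v3] = {v12, v13, v14, v16, v21, v3, v4, v8}, which has 8 elements.

8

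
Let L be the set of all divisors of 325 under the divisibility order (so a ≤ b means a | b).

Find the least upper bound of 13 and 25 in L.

In the divisibility order, the join is the least common multiple: lcm(13, 25) = 325.

325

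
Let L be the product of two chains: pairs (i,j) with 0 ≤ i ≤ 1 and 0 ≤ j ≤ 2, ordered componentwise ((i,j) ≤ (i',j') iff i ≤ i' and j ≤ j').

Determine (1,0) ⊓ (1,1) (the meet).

Common lower bounds of {(1,0), (1,1)}: (0,0), (1,0).
The greatest among these is (1,0).

(1,0)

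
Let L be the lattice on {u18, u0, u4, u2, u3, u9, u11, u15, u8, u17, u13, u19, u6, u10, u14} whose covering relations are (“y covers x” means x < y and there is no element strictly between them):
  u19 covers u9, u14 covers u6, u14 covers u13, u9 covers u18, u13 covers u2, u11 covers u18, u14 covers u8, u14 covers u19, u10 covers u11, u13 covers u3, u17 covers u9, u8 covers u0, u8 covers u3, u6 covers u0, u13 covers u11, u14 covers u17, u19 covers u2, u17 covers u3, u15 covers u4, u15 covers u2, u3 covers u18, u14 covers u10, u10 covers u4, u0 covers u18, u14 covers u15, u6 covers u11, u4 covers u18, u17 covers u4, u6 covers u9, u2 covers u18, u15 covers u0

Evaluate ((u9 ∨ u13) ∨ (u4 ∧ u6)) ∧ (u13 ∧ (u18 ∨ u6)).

u9 ∨ u13 = u14
u4 ∧ u6 = u18
u14 ∨ u18 = u14
u18 ∨ u6 = u6
u13 ∧ u6 = u11
u14 ∧ u11 = u11

u11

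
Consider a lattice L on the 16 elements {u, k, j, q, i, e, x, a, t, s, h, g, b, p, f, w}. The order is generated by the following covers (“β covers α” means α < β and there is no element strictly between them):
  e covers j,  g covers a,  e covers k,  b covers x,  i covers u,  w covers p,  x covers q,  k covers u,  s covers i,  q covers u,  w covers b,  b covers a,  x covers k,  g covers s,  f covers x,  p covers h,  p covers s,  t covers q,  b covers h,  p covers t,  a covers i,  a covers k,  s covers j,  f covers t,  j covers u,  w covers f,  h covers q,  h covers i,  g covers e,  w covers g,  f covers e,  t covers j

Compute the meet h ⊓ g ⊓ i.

i

Common lower bounds of {h, g, i}: i, u.
The greatest among these is i.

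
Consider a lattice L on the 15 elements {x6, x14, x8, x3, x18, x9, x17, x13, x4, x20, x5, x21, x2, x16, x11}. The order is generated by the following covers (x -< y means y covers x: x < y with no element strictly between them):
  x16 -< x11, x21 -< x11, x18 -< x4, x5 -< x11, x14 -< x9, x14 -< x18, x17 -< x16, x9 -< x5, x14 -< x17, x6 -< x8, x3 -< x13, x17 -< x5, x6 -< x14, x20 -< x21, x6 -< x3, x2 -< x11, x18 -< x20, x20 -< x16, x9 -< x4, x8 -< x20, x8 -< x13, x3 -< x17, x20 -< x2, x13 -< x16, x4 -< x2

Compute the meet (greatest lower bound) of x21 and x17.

Common lower bounds of {x21, x17}: x14, x6.
The greatest among these is x14.

x14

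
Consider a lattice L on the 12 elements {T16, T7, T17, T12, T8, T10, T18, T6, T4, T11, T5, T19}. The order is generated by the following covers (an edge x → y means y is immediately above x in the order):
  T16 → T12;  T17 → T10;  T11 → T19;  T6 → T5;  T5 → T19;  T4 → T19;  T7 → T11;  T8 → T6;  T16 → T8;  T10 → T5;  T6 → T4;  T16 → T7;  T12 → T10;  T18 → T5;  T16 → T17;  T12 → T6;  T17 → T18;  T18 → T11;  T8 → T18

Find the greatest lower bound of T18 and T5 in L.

Common lower bounds of {T18, T5}: T16, T17, T18, T8.
The greatest among these is T18.

T18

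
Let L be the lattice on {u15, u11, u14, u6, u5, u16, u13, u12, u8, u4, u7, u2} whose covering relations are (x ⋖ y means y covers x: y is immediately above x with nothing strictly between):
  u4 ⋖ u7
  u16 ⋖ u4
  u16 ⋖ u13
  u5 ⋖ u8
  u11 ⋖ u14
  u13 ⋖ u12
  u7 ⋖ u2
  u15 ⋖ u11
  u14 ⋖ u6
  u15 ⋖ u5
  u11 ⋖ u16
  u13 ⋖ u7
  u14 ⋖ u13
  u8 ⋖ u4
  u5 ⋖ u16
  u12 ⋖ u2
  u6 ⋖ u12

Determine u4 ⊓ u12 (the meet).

Common lower bounds of {u4, u12}: u11, u15, u16, u5.
The greatest among these is u16.

u16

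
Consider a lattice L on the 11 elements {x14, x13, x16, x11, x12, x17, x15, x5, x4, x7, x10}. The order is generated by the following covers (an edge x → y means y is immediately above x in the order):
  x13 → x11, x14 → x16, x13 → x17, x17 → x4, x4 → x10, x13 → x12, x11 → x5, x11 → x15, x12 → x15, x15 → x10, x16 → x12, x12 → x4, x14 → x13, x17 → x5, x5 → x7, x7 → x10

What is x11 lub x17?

x5

Common upper bounds of {x11, x17}: x10, x5, x7.
The least among these is x5.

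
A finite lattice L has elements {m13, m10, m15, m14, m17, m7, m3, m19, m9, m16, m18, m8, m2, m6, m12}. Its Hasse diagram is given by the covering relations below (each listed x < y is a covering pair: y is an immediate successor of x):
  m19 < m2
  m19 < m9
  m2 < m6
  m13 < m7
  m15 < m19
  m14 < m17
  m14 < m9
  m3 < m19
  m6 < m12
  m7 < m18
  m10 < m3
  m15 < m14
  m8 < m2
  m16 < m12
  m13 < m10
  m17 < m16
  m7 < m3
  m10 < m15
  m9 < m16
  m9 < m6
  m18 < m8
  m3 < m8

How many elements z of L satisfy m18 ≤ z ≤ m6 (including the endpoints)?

The interval [m18, m6] = {m18, m2, m6, m8}, which has 4 elements.

4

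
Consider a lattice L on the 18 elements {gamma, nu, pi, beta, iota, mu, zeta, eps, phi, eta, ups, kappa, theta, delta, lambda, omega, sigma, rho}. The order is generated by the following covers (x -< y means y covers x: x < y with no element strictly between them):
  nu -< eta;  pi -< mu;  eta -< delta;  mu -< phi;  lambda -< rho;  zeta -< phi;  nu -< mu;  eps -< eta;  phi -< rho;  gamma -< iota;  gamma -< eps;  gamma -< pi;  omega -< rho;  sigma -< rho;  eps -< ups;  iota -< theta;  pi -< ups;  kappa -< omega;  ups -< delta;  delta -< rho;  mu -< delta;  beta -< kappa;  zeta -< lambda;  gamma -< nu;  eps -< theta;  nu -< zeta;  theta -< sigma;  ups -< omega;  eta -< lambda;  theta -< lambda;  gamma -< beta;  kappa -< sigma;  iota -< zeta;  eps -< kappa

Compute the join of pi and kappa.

Common upper bounds of {pi, kappa}: omega, rho.
The least among these is omega.

omega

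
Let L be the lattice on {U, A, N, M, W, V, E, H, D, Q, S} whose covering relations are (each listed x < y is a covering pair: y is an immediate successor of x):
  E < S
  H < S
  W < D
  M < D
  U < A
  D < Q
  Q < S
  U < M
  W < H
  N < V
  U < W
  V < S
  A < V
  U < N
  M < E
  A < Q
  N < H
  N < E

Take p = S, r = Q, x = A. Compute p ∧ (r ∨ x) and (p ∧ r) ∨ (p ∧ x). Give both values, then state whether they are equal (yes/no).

r ∨ x = Q, so p ∧ (r ∨ x) = S ∧ Q = Q.
p ∧ r = Q and p ∧ x = A, so (p ∧ r) ∨ (p ∧ x) = Q ∨ A = Q.
Equal: yes.

Q; Q; yes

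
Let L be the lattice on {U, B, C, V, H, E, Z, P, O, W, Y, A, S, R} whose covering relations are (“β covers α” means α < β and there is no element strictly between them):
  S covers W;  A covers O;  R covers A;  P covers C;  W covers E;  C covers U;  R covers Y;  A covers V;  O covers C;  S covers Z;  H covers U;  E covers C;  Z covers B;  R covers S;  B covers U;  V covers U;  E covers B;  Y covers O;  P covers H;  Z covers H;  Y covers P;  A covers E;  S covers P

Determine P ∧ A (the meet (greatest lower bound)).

Common lower bounds of {P, A}: C, U.
The greatest among these is C.

C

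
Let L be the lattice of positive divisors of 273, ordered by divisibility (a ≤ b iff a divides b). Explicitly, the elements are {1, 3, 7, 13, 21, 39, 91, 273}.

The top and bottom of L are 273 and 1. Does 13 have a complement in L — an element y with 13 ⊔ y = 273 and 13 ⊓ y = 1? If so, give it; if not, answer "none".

21

Need y with 13 ∨ y = 273 and 13 ∧ y = 1.
Checking each element gives: 21.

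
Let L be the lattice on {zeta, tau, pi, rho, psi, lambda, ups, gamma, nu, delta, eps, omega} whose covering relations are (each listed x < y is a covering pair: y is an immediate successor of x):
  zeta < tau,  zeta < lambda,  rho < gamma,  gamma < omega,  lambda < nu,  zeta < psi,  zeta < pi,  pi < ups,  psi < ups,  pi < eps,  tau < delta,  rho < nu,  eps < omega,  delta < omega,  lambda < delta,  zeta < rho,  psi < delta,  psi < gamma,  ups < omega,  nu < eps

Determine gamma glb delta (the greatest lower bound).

psi

Common lower bounds of {gamma, delta}: psi, zeta.
The greatest among these is psi.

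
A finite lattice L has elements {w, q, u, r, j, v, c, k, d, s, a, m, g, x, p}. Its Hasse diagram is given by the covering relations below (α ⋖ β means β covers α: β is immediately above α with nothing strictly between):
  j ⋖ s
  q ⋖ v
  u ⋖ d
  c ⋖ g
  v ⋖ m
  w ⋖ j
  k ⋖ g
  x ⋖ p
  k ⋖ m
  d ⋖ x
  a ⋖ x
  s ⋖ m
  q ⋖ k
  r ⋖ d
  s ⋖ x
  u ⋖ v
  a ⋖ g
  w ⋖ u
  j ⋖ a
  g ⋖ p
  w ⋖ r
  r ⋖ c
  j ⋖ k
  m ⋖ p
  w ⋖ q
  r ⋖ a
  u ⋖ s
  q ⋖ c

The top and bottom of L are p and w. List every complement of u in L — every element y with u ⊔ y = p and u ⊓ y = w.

c, g

Need y with u ∨ y = p and u ∧ y = w.
Checking each element gives: c, g.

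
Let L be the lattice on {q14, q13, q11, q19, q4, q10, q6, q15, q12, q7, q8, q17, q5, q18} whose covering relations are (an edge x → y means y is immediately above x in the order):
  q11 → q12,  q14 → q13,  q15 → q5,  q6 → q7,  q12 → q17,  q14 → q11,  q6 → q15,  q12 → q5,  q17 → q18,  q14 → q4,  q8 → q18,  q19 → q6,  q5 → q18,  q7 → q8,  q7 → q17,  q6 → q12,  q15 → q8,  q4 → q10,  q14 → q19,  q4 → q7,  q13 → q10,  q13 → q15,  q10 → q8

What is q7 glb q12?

q6

Common lower bounds of {q7, q12}: q14, q19, q6.
The greatest among these is q6.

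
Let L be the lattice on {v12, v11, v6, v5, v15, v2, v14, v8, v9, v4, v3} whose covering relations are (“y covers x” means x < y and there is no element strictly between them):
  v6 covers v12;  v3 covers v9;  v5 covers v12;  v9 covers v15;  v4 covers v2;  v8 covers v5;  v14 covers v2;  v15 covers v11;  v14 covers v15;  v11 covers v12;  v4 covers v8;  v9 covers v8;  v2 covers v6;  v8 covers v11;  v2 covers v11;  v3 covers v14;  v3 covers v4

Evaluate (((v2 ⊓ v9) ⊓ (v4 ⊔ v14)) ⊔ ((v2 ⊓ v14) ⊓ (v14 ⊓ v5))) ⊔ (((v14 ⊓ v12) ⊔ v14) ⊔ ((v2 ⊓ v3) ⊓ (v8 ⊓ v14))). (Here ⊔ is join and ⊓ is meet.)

v2 ∧ v9 = v11
v4 ∨ v14 = v3
v11 ∧ v3 = v11
v2 ∧ v14 = v2
v14 ∧ v5 = v12
v2 ∧ v12 = v12
v11 ∨ v12 = v11
v14 ∧ v12 = v12
v12 ∨ v14 = v14
v2 ∧ v3 = v2
v8 ∧ v14 = v11
v2 ∧ v11 = v11
v14 ∨ v11 = v14
v11 ∨ v14 = v14

v14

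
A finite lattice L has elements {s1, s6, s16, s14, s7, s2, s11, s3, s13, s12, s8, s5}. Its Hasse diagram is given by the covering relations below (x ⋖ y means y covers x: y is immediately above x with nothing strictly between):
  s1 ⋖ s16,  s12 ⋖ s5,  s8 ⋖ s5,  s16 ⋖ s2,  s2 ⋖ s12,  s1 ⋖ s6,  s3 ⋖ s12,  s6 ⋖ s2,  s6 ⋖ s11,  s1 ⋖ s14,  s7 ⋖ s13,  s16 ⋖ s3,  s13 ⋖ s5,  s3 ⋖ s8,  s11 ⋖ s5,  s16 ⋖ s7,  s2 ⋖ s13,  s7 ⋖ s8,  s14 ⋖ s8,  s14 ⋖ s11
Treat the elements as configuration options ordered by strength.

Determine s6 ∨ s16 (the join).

Common upper bounds of {s6, s16}: s12, s13, s2, s5.
The least among these is s2.

s2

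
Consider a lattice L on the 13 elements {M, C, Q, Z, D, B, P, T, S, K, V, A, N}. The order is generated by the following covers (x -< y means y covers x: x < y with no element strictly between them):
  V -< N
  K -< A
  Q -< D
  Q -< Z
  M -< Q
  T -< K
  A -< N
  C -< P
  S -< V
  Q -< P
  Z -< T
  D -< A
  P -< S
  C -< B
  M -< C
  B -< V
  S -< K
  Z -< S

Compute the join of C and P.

Common upper bounds of {C, P}: A, K, N, P, S, V.
The least among these is P.

P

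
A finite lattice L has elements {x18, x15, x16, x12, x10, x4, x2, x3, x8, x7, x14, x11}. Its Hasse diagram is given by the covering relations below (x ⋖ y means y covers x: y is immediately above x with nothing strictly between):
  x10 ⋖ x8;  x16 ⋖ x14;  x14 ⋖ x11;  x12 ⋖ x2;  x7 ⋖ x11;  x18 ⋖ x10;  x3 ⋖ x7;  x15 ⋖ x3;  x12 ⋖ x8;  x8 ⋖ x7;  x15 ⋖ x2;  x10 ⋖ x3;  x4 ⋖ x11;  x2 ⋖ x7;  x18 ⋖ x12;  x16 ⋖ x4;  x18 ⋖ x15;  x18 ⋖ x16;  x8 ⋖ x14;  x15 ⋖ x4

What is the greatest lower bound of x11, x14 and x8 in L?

x8

Common lower bounds of {x11, x14, x8}: x10, x12, x18, x8.
The greatest among these is x8.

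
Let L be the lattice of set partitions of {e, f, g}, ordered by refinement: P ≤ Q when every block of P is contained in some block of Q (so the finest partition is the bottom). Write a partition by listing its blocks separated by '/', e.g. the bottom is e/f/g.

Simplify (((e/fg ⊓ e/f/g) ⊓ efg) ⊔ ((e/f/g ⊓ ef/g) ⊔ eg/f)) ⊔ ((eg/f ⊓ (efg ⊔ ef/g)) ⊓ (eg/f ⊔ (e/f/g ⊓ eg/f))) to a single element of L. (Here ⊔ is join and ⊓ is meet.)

e/fg ∧ e/f/g = e/f/g
e/f/g ∧ efg = e/f/g
e/f/g ∧ ef/g = e/f/g
e/f/g ∨ eg/f = eg/f
e/f/g ∨ eg/f = eg/f
efg ∨ ef/g = efg
eg/f ∧ efg = eg/f
e/f/g ∧ eg/f = e/f/g
eg/f ∨ e/f/g = eg/f
eg/f ∧ eg/f = eg/f
eg/f ∨ eg/f = eg/f

eg/f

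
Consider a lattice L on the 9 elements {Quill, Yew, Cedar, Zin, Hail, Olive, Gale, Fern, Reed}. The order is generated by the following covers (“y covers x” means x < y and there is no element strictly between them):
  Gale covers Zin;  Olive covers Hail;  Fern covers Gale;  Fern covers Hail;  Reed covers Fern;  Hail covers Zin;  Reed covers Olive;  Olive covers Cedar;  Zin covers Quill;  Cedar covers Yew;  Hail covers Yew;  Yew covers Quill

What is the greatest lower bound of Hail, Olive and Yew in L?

Common lower bounds of {Hail, Olive, Yew}: Quill, Yew.
The greatest among these is Yew.

Yew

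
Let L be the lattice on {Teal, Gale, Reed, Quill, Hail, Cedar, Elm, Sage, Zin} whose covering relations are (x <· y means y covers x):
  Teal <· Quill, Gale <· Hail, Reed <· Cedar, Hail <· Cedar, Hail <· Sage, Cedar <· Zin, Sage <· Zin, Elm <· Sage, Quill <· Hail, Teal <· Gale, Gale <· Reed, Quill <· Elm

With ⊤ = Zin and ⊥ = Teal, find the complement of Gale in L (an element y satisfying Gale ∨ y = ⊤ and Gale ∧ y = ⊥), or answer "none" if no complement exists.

For every candidate y, either Gale ∨ y ≠ Zin or Gale ∧ y ≠ Teal; no complement exists.

none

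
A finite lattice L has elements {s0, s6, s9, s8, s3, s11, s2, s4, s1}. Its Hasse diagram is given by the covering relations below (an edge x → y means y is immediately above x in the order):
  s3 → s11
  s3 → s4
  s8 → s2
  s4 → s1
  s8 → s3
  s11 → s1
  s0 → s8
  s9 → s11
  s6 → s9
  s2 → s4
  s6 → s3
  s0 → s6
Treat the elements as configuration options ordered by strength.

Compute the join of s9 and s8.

s11

Common upper bounds of {s9, s8}: s1, s11.
The least among these is s11.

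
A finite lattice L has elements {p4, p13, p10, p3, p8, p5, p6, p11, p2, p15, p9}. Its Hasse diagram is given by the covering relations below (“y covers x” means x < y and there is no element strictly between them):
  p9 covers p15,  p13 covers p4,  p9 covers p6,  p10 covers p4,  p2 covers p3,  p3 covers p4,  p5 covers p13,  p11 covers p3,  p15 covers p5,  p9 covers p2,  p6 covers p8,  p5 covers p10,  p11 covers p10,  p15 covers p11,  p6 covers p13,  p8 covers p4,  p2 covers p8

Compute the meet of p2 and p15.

p3

Common lower bounds of {p2, p15}: p3, p4.
The greatest among these is p3.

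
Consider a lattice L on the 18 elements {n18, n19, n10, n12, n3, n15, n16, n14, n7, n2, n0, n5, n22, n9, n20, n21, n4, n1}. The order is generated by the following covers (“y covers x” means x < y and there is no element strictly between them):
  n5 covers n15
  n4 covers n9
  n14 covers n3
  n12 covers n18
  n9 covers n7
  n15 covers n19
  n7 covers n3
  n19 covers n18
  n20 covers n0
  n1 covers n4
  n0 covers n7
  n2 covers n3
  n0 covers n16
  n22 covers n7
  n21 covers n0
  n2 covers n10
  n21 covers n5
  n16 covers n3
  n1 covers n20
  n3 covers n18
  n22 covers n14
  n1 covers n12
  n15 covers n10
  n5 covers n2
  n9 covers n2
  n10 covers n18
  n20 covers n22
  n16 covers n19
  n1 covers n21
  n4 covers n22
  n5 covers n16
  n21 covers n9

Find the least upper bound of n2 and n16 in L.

Common upper bounds of {n2, n16}: n1, n21, n5.
The least among these is n5.

n5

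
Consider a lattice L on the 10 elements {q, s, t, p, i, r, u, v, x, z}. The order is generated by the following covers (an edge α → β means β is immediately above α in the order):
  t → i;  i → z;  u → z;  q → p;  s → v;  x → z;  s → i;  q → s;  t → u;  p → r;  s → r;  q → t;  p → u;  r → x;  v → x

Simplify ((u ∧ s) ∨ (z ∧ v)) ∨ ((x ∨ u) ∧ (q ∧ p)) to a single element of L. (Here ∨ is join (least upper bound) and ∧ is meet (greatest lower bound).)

v

u ∧ s = q
z ∧ v = v
q ∨ v = v
x ∨ u = z
q ∧ p = q
z ∧ q = q
v ∨ q = v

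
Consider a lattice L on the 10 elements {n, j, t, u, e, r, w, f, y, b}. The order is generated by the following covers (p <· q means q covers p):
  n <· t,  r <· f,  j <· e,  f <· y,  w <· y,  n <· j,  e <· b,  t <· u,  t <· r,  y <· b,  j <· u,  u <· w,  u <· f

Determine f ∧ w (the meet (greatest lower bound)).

Common lower bounds of {f, w}: j, n, t, u.
The greatest among these is u.

u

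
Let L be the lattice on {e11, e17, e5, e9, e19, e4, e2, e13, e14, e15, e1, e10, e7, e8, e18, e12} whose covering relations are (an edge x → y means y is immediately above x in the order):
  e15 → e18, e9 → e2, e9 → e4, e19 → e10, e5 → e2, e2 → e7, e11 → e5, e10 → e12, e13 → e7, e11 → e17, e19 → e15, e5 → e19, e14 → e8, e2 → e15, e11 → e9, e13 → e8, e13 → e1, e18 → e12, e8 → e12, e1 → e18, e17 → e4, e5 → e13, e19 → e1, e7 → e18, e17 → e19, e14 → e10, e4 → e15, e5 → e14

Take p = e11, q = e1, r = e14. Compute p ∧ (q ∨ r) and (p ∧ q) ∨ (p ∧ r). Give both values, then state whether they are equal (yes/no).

e11; e11; yes

q ∨ r = e12, so p ∧ (q ∨ r) = e11 ∧ e12 = e11.
p ∧ q = e11 and p ∧ r = e11, so (p ∧ q) ∨ (p ∧ r) = e11 ∨ e11 = e11.
Equal: yes.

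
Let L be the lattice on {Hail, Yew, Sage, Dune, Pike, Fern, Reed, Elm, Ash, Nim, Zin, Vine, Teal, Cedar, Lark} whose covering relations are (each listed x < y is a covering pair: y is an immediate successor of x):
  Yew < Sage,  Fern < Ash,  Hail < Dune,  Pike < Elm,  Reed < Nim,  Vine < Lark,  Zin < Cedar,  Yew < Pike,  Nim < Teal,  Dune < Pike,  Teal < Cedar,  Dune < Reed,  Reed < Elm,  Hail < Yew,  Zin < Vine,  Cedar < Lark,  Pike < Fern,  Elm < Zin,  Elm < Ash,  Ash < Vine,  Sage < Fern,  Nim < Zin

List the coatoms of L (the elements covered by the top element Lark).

The coatoms are exactly the elements covered by Lark: Cedar, Vine.

Cedar, Vine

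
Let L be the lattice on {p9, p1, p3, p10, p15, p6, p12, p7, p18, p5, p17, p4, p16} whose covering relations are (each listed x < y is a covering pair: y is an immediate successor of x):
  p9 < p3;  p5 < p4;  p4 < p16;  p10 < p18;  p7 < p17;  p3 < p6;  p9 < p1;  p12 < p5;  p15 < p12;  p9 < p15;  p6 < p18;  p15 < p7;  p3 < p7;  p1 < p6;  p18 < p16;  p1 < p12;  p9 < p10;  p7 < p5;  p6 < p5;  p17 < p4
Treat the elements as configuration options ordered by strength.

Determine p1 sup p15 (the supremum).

Common upper bounds of {p1, p15}: p12, p16, p4, p5.
The least among these is p12.

p12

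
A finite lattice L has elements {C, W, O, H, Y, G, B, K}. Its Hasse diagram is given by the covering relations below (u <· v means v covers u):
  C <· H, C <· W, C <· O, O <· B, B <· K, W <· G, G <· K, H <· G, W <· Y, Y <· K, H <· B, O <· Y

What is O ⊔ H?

Common upper bounds of {O, H}: B, K.
The least among these is B.

B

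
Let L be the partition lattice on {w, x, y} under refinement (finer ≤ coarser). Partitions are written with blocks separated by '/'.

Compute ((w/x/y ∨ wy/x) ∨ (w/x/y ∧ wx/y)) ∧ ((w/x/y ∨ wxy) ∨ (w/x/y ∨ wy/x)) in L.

wy/x

w/x/y ∨ wy/x = wy/x
w/x/y ∧ wx/y = w/x/y
wy/x ∨ w/x/y = wy/x
w/x/y ∨ wxy = wxy
w/x/y ∨ wy/x = wy/x
wxy ∨ wy/x = wxy
wy/x ∧ wxy = wy/x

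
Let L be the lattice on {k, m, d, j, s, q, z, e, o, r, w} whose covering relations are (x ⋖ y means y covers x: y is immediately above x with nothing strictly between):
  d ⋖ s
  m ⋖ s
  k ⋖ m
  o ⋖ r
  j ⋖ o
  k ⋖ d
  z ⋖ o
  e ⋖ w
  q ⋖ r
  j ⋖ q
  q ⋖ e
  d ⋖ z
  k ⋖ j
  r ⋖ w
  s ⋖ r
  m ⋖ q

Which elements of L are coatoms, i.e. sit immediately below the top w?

The coatoms are exactly the elements covered by w: e, r.

e, r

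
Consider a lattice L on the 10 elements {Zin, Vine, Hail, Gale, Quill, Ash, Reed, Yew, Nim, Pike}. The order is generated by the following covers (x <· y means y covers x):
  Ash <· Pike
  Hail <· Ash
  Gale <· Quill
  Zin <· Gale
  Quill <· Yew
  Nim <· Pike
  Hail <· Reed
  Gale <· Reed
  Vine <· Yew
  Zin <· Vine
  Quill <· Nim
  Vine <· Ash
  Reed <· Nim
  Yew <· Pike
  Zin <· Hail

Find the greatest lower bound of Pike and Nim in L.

Nim

Common lower bounds of {Pike, Nim}: Gale, Hail, Nim, Quill, Reed, Zin.
The greatest among these is Nim.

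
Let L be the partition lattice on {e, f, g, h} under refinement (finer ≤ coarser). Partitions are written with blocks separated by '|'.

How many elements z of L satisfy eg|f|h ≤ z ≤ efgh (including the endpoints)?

The interval [eg|f|h, efgh] = {efgh, efg|h, egh|f, eg|fh, eg|f|h}, which has 5 elements.

5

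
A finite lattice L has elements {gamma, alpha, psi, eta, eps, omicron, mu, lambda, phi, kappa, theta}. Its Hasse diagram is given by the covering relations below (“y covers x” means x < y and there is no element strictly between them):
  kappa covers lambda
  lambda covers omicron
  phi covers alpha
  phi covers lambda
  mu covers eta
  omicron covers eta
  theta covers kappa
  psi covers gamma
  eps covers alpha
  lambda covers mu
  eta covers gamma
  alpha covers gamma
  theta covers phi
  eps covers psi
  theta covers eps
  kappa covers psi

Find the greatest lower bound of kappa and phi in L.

lambda

Common lower bounds of {kappa, phi}: eta, gamma, lambda, mu, omicron.
The greatest among these is lambda.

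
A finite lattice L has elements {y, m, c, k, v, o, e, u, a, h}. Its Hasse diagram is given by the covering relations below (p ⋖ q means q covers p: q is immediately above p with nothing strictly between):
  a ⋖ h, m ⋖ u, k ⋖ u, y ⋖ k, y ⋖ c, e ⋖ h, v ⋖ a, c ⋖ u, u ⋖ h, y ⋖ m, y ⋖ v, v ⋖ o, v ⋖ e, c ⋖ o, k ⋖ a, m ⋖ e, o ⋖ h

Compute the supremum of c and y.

Common upper bounds of {c, y}: c, h, o, u.
The least among these is c.

c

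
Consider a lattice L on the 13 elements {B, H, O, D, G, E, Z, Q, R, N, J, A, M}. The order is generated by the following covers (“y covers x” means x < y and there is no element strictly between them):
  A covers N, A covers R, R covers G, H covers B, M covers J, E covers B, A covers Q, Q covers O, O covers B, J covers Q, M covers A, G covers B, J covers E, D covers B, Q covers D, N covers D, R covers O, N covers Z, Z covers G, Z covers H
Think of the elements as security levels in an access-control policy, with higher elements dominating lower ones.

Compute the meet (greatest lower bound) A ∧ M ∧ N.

Common lower bounds of {A, M, N}: B, D, G, H, N, Z.
The greatest among these is N.

N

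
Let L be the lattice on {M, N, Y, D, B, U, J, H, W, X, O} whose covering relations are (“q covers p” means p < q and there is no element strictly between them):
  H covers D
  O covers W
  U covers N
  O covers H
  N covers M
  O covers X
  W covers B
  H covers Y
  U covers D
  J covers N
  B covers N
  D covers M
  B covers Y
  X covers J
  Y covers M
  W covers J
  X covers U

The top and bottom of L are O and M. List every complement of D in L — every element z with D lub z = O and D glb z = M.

Need z with D ∨ z = O and D ∧ z = M.
Checking each element gives: B, W.

B, W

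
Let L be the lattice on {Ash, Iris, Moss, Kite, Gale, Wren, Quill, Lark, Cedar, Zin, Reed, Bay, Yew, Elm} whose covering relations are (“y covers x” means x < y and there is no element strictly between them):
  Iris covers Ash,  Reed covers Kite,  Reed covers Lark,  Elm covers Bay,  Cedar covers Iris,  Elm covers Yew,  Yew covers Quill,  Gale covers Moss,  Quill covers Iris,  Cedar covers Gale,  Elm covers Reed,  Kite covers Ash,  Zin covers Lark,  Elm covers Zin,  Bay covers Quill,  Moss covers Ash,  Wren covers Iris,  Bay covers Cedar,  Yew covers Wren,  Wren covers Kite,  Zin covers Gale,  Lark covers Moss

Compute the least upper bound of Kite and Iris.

Wren

Common upper bounds of {Kite, Iris}: Elm, Wren, Yew.
The least among these is Wren.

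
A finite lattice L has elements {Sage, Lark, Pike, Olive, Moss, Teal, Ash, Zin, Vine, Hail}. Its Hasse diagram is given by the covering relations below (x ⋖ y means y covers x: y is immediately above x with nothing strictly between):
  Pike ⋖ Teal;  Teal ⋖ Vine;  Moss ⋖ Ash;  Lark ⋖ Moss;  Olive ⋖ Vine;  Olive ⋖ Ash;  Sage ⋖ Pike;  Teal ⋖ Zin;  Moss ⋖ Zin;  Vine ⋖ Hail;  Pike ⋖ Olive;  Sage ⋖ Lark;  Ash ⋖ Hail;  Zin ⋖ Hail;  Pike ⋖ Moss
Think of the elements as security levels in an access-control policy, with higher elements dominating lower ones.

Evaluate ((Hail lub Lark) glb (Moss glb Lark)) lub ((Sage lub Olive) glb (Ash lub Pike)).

Ash

Hail ∨ Lark = Hail
Moss ∧ Lark = Lark
Hail ∧ Lark = Lark
Sage ∨ Olive = Olive
Ash ∨ Pike = Ash
Olive ∧ Ash = Olive
Lark ∨ Olive = Ash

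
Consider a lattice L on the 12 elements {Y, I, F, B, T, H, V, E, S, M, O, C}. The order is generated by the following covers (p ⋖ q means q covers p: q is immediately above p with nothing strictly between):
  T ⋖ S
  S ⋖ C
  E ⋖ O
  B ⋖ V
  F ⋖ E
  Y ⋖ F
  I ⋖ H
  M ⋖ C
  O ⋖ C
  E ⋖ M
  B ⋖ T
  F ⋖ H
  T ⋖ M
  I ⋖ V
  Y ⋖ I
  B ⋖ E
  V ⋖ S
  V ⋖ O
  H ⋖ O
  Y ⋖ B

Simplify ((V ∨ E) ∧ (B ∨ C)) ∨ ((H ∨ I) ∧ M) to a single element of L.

O

V ∨ E = O
B ∨ C = C
O ∧ C = O
H ∨ I = H
H ∧ M = F
O ∨ F = O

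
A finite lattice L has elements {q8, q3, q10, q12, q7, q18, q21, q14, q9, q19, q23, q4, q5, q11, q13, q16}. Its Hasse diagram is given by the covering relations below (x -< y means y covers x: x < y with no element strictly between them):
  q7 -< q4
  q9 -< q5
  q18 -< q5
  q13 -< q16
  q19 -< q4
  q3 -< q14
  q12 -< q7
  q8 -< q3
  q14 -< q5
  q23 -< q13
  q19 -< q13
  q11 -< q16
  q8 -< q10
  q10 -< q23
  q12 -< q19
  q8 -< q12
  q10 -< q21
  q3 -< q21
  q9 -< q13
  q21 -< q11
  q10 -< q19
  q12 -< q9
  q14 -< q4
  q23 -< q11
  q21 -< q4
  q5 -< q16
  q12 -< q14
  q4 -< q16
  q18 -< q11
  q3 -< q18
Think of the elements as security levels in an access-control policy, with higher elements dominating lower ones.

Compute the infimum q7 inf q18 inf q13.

q8

Common lower bounds of {q7, q18, q13}: q8.
The greatest among these is q8.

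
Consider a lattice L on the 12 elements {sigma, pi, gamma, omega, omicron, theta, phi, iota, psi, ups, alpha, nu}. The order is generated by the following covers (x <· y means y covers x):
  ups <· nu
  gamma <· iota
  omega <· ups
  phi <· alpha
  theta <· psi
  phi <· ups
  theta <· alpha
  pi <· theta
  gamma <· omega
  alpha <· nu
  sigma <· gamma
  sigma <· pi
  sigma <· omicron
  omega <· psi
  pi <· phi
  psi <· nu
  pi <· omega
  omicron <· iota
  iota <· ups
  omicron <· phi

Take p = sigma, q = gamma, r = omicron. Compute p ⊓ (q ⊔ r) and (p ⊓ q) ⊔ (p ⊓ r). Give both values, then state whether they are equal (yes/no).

q ⊔ r = iota, so p ⊓ (q ⊔ r) = sigma ⊓ iota = sigma.
p ⊓ q = sigma and p ⊓ r = sigma, so (p ⊓ q) ⊔ (p ⊓ r) = sigma ⊔ sigma = sigma.
Equal: yes.

sigma; sigma; yes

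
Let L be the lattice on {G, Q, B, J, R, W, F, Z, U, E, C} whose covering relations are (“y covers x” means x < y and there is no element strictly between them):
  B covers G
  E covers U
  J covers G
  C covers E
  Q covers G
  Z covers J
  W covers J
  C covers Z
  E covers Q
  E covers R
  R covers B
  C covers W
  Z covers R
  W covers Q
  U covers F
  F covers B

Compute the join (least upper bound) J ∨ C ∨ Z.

C

Common upper bounds of {J, C, Z}: C.
The least among these is C.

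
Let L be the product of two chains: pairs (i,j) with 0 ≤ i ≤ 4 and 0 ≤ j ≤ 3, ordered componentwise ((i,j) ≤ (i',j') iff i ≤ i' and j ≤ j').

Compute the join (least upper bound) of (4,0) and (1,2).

Common upper bounds of {(4,0), (1,2)}: (4,2), (4,3).
The least among these is (4,2).

(4,2)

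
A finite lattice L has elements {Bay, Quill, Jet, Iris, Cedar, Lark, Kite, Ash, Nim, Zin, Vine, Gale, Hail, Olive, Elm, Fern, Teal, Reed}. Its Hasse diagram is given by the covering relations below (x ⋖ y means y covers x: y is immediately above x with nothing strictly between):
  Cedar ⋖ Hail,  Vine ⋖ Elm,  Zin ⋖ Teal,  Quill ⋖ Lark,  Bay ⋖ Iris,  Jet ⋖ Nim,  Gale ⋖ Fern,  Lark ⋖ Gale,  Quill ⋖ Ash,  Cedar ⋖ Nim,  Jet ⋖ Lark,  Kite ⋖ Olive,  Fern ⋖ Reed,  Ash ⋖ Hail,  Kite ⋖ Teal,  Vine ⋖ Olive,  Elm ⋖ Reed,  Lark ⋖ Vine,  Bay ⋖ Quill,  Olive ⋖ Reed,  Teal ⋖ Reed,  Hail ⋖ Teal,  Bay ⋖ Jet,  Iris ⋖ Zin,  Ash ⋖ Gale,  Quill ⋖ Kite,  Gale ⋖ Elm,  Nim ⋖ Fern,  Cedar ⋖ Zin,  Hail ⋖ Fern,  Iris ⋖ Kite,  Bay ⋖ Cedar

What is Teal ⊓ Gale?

Ash

Common lower bounds of {Teal, Gale}: Ash, Bay, Quill.
The greatest among these is Ash.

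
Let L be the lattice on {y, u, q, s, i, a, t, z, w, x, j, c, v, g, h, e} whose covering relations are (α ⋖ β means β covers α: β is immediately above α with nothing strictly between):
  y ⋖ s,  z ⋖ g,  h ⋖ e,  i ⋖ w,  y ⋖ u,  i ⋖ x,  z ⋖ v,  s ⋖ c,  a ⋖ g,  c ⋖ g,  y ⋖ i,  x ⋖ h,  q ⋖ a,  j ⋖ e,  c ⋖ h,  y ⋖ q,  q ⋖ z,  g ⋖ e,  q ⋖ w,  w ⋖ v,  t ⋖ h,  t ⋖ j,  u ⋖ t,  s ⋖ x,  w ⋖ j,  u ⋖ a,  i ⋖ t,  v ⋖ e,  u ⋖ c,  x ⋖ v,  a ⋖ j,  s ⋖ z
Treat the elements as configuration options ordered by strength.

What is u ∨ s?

c

Common upper bounds of {u, s}: c, e, g, h.
The least among these is c.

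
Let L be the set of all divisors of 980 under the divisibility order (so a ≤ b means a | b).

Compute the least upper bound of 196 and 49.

In the divisibility order, the join is the least common multiple: lcm(196, 49) = 196.

196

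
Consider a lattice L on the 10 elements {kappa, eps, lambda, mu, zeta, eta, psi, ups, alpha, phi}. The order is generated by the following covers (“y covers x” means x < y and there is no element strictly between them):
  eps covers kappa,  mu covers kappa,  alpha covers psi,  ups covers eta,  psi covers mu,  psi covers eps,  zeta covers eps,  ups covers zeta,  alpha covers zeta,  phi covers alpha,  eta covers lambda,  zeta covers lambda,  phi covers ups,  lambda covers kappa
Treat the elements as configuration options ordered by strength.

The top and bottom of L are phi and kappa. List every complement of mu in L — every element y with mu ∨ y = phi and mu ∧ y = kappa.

Need y with mu ∨ y = phi and mu ∧ y = kappa.
Checking each element gives: eta, ups.

eta, ups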